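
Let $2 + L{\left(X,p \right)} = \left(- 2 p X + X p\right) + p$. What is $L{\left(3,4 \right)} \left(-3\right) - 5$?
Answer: $25$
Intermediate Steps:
$L{\left(X,p \right)} = -2 + p - X p$ ($L{\left(X,p \right)} = -2 + \left(\left(- 2 p X + X p\right) + p\right) = -2 + \left(\left(- 2 X p + X p\right) + p\right) = -2 - \left(- p + X p\right) = -2 + p - X p$)
$L{\left(3,4 \right)} \left(-3\right) - 5 = \left(-2 + 4 - 3 \cdot 4\right) \left(-3\right) - 5 = \left(-2 + 4 - 12\right) \left(-3\right) - 5 = \left(-10\right) \left(-3\right) - 5 = 30 - 5 = 25$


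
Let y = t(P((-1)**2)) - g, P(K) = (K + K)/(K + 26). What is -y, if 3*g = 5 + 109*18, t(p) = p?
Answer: 17701/27 ≈ 655.59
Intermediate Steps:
P(K) = 2*K/(26 + K) (P(K) = (2*K)/(26 + K) = 2*K/(26 + K))
g = 1967/3 (g = (5 + 109*18)/3 = (5 + 1962)/3 = (1/3)*1967 = 1967/3 ≈ 655.67)
y = -17701/27 (y = 2*(-1)**2/(26 + (-1)**2) - 1*1967/3 = 2*1/(26 + 1) - 1967/3 = 2*1/27 - 1967/3 = 2*1*(1/27) - 1967/3 = 2/27 - 1967/3 = -17701/27 ≈ -655.59)
-y = -1*(-17701/27) = 17701/27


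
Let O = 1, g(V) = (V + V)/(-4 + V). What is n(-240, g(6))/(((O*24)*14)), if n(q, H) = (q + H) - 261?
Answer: -165/112 ≈ -1.4732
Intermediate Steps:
g(V) = 2*V/(-4 + V) (g(V) = (2*V)/(-4 + V) = 2*V/(-4 + V))
n(q, H) = -261 + H + q (n(q, H) = (H + q) - 261 = -261 + H + q)
n(-240, g(6))/(((O*24)*14)) = (-261 + 2*6/(-4 + 6) - 240)/(((1*24)*14)) = (-261 + 2*6/2 - 240)/((24*14)) = (-261 + 2*6*(½) - 240)/336 = (-261 + 6 - 240)*(1/336) = -495*1/336 = -165/112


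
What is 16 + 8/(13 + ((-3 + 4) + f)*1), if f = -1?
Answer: 216/13 ≈ 16.615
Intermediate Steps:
16 + 8/(13 + ((-3 + 4) + f)*1) = 16 + 8/(13 + ((-3 + 4) - 1)*1) = 16 + 8/(13 + (1 - 1)*1) = 16 + 8/(13 + 0*1) = 16 + 8/(13 + 0) = 16 + 8/13 = 216/13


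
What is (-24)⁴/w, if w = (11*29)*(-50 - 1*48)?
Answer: -165888/15631 ≈ -10.613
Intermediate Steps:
w = -31262 (w = 319*(-50 - 48) = 319*(-98) = -31262)
(-24)⁴/w = (-24)⁴/(-31262) = 331776*(-1/31262) = -165888/15631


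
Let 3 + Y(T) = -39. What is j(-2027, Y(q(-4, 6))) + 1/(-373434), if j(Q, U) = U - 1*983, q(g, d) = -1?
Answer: -382769851/373434 ≈ -1025.0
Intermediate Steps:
Y(T) = -42 (Y(T) = -3 - 39 = -42)
j(Q, U) = -983 + U (j(Q, U) = U - 983 = -983 + U)
j(-2027, Y(q(-4, 6))) + 1/(-373434) = (-983 - 42) + 1/(-373434) = -1025 - 1/373434 = -382769851/373434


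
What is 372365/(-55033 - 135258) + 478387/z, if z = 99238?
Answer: 54079982747/18884098258 ≈ 2.8638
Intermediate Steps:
372365/(-55033 - 135258) + 478387/z = 372365/(-55033 - 135258) + 478387/99238 = 372365/(-190291) + 478387*(1/99238) = 372365*(-1/190291) + 478387/99238 = -372365/190291 + 478387/99238 = 54079982747/18884098258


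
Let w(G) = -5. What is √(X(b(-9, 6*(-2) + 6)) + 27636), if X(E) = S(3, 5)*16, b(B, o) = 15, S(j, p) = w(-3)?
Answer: 166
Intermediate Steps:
S(j, p) = -5
X(E) = -80 (X(E) = -5*16 = -80)
√(X(b(-9, 6*(-2) + 6)) + 27636) = √(-80 + 27636) = √27556 = 166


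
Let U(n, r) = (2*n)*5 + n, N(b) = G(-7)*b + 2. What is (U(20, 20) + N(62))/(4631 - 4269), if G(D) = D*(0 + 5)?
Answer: -974/181 ≈ -5.3812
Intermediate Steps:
G(D) = 5*D (G(D) = D*5 = 5*D)
N(b) = 2 - 35*b (N(b) = (5*(-7))*b + 2 = -35*b + 2 = 2 - 35*b)
U(n, r) = 11*n (U(n, r) = 10*n + n = 11*n)
(U(20, 20) + N(62))/(4631 - 4269) = (11*20 + (2 - 35*62))/(4631 - 4269) = (220 + (2 - 2170))/362 = (220 - 2168)*(1/362) = -1948*1/362 = -974/181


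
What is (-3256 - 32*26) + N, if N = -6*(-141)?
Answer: -3242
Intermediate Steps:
N = 846
(-3256 - 32*26) + N = (-3256 - 32*26) + 846 = (-3256 - 832) + 846 = -4088 + 846 = -3242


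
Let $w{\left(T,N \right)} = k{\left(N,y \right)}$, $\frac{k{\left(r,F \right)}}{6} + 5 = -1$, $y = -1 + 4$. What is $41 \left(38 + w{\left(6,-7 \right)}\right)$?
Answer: $82$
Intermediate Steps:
$y = 3$
$k{\left(r,F \right)} = -36$ ($k{\left(r,F \right)} = -30 + 6 \left(-1\right) = -30 - 6 = -36$)
$w{\left(T,N \right)} = -36$
$41 \left(38 + w{\left(6,-7 \right)}\right) = 41 \left(38 - 36\right) = 41 \cdot 2 = 82$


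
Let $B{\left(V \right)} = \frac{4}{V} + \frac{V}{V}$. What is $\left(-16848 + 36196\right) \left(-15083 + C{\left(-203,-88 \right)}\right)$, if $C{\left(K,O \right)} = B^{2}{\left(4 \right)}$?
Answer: $-291748492$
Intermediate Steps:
$B{\left(V \right)} = 1 + \frac{4}{V}$ ($B{\left(V \right)} = \frac{4}{V} + 1 = 1 + \frac{4}{V}$)
$C{\left(K,O \right)} = 4$ ($C{\left(K,O \right)} = \left(\frac{4 + 4}{4}\right)^{2} = \left(\frac{1}{4} \cdot 8\right)^{2} = 2^{2} = 4$)
$\left(-16848 + 36196\right) \left(-15083 + C{\left(-203,-88 \right)}\right) = \left(-16848 + 36196\right) \left(-15083 + 4\right) = 19348 \left(-15079\right) = -291748492$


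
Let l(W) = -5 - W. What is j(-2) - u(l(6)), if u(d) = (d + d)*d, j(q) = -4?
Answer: -246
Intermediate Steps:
u(d) = 2*d² (u(d) = (2*d)*d = 2*d²)
j(-2) - u(l(6)) = -4 - 2*(-5 - 1*6)² = -4 - 2*(-5 - 6)² = -4 - 2*(-11)² = -4 - 2*121 = -4 - 1*242 = -4 - 242 = -246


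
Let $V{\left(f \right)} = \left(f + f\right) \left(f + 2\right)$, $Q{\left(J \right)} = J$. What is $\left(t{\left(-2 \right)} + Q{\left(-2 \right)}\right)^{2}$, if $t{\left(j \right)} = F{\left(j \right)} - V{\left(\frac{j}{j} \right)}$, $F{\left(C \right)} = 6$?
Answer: $4$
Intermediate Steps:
$V{\left(f \right)} = 2 f \left(2 + f\right)$
$t{\left(j \right)} = 0$ ($t{\left(j \right)} = 6 - 2 \frac{j}{j} \left(2 + \frac{j}{j}\right) = 6 - 2 \cdot 1 \left(2 + 1\right) = 6 - 2 \cdot 1 \cdot 3 = 6 - 6 = 0$)
$\left(t{\left(-2 \right)} + Q{\left(-2 \right)}\right)^{2} = \left(0 - 2\right)^{2} = \left(-2\right)^{2} = 4$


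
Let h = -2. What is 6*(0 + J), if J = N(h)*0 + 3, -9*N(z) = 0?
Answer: 18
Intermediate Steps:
N(z) = 0 (N(z) = -⅑*0 = 0)
J = 3 (J = 0*0 + 3 = 0 + 3 = 3)
6*(0 + J) = 6*(0 + 3) = 6*3 = 18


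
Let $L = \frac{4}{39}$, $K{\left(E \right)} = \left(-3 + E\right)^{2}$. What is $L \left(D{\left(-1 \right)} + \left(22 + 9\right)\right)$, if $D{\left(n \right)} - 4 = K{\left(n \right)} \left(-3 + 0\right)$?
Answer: $- \frac{4}{3} \approx -1.3333$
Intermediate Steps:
$D{\left(n \right)} = 4 - 3 \left(-3 + n\right)^{2}$ ($D{\left(n \right)} = 4 + \left(-3 + n\right)^{2} \left(-3 + 0\right) = 4 + \left(-3 + n\right)^{2} \left(-3\right) = 4 - 3 \left(-3 + n\right)^{2}$)
$L = \frac{4}{39}$ ($L = 4 \cdot \frac{1}{39} = \frac{4}{39} \approx 0.10256$)
$L \left(D{\left(-1 \right)} + \left(22 + 9\right)\right) = \frac{4 \left(\left(4 - 3 \left(-3 - 1\right)^{2}\right) + \left(22 + 9\right)\right)}{39} = \frac{4 \left(\left(4 - 3 \left(-4\right)^{2}\right) + 31\right)}{39} = \frac{4 \left(\left(4 - 48\right) + 31\right)}{39} = \frac{4 \left(-44 + 31\right)}{39} = \frac{4}{39} \left(-13\right) = - \frac{4}{3}$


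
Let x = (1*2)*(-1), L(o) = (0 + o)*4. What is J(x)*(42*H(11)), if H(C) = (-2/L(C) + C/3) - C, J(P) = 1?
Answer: -3409/11 ≈ -309.91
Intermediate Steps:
L(o) = 4*o (L(o) = o*4 = 4*o)
x = -2 (x = 2*(-1) = -2)
H(C) = -2*C/3 - 1/(2*C) (H(C) = (-2*1/(4*C) + C/3) - C = (-1/(2*C) + C*(⅓)) - C = (-1/(2*C) + C/3) - C = -2*C/3 - 1/(2*C))
J(x)*(42*H(11)) = 1*(42*((⅙)*(-3 - 4*11²)/11)) = 1*(42*((⅙)*(1/11)*(-3 - 4*121))) = 1*(42*((⅙)*(1/11)*(-3 - 484))) = 1*(42*((⅙)*(1/11)*(-487))) = 1*(42*(-487/66)) = 1*(-3409/11) = -3409/11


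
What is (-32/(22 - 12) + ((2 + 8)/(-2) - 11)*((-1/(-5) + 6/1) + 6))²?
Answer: 984064/25 ≈ 39363.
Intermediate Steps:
(-32/(22 - 12) + ((2 + 8)/(-2) - 11)*((-1/(-5) + 6/1) + 6))² = (-32/10 + (10*(-½) - 11)*((-1*(-⅕) + 6*1) + 6))² = (-32*⅒ + (-5 - 11)*((⅕ + 6) + 6))² = (-16/5 - 16*(31/5 + 6))² = (-16/5 - 16*61/5)² = (-16/5 - 976/5)² = (-992/5)² = 984064/25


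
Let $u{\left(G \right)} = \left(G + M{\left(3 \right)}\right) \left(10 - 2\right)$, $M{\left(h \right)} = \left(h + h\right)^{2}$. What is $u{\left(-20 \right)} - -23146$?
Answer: $23274$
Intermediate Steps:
$M{\left(h \right)} = 4 h^{2}$ ($M{\left(h \right)} = \left(2 h\right)^{2} = 4 h^{2}$)
$u{\left(G \right)} = 288 + 8 G$ ($u{\left(G \right)} = \left(G + 4 \cdot 3^{2}\right) \left(10 - 2\right) = \left(G + 4 \cdot 9\right) 8 = \left(G + 36\right) 8 = \left(36 + G\right) 8 = 288 + 8 G$)
$u{\left(-20 \right)} - -23146 = \left(288 + 8 \left(-20\right)\right) - -23146 = \left(288 - 160\right) + 23146 = 128 + 23146 = 23274$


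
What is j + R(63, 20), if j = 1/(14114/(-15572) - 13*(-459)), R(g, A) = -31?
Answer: -1440004369/46452005 ≈ -31.000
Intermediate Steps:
j = 7786/46452005 (j = 1/(14114*(-1/15572) + 5967) = 1/(-7057/7786 + 5967) = 1/(46452005/7786) = 7786/46452005 ≈ 0.00016761)
j + R(63, 20) = 7786/46452005 - 31 = -1440004369/46452005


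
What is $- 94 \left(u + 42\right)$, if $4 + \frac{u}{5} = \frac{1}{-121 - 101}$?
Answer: $- \frac{229313}{111} \approx -2065.9$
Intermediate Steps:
$u = - \frac{4445}{222}$ ($u = -20 + \frac{5}{-121 - 101} = -20 + \frac{5}{-222} = -20 + 5 \left(- \frac{1}{222}\right) = -20 - \frac{5}{222} = - \frac{4445}{222} \approx -20.023$)
$- 94 \left(u + 42\right) = - 94 \left(- \frac{4445}{222} + 42\right) = \left(-94\right) \frac{4879}{222} = - \frac{229313}{111}$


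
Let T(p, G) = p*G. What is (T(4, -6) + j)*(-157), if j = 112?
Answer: -13816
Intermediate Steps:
T(p, G) = G*p
(T(4, -6) + j)*(-157) = (-6*4 + 112)*(-157) = (-24 + 112)*(-157) = 88*(-157) = -13816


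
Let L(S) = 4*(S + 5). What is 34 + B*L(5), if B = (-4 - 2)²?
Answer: 1474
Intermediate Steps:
L(S) = 20 + 4*S (L(S) = 4*(5 + S) = 20 + 4*S)
B = 36 (B = (-6)² = 36)
34 + B*L(5) = 34 + 36*(20 + 4*5) = 34 + 36*(20 + 20) = 34 + 36*40 = 34 + 1440 = 1474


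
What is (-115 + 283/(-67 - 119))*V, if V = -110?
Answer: 1192015/93 ≈ 12817.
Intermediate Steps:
(-115 + 283/(-67 - 119))*V = (-115 + 283/(-67 - 119))*(-110) = (-115 + 283/(-186))*(-110) = (-115 + 283*(-1/186))*(-110) = (-115 - 283/186)*(-110) = -21673/186*(-110) = 1192015/93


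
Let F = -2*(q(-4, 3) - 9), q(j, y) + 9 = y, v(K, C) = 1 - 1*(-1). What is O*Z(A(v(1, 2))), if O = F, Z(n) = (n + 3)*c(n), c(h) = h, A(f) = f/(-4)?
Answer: -75/2 ≈ -37.500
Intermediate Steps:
v(K, C) = 2 (v(K, C) = 1 + 1 = 2)
A(f) = -f/4 (A(f) = f*(-1/4) = -f/4)
q(j, y) = -9 + y
Z(n) = n*(3 + n) (Z(n) = (n + 3)*n = (3 + n)*n = n*(3 + n))
F = 30 (F = -2*((-9 + 3) - 9) = -2*(-6 - 9) = -2*(-15) = 30)
O = 30
O*Z(A(v(1, 2))) = 30*((-1/4*2)*(3 - 1/4*2)) = 30*(-(3 - 1/2)/2) = 30*(-1/2*5/2) = 30*(-5/4) = -75/2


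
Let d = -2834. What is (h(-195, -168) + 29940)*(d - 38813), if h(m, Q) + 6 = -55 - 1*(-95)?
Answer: -1248327178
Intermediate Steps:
h(m, Q) = 34 (h(m, Q) = -6 + (-55 - 1*(-95)) = -6 + (-55 + 95) = -6 + 40 = 34)
(h(-195, -168) + 29940)*(d - 38813) = (34 + 29940)*(-2834 - 38813) = 29974*(-41647) = -1248327178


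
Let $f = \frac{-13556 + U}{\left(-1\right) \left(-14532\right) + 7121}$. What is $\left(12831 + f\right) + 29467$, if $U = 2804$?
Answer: $\frac{915867842}{21653} \approx 42298.0$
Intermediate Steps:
$f = - \frac{10752}{21653}$ ($f = \frac{-13556 + 2804}{\left(-1\right) \left(-14532\right) + 7121} = - \frac{10752}{14532 + 7121} = - \frac{10752}{21653} \approx -0.49656$)
$\left(12831 + f\right) + 29467 = \left(12831 - \frac{10752}{21653}\right) + 29467 = \frac{277818891}{21653} + 29467 = \frac{915867842}{21653}$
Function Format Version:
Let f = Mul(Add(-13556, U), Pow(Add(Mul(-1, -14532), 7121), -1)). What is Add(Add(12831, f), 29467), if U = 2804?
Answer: Rational(915867842, 21653) ≈ 42298.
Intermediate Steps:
f = Rational(-10752, 21653) (f = Mul(Add(-13556, 2804), Pow(Add(Mul(-1, -14532), 7121), -1)) = Mul(-10752, Pow(Add(14532, 7121), -1)) = Mul(-10752, Pow(21653, -1)) = Mul(-10752, Rational(1, 21653)) = Rational(-10752, 21653) ≈ -0.49656)
Add(Add(12831, f), 29467) = Add(Add(12831, Rational(-10752, 21653)), 29467) = Add(Rational(277818891, 21653), 29467) = Rational(915867842, 21653)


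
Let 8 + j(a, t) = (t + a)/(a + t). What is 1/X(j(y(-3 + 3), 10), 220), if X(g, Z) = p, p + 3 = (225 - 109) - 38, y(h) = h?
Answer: 1/75 ≈ 0.013333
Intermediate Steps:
p = 75 (p = -3 + ((225 - 109) - 38) = -3 + (116 - 38) = -3 + 78 = 75)
j(a, t) = -7 (j(a, t) = -8 + (t + a)/(a + t) = -8 + (a + t)/(a + t) = -8 + 1 = -7)
X(g, Z) = 75
1/X(j(y(-3 + 3), 10), 220) = 1/75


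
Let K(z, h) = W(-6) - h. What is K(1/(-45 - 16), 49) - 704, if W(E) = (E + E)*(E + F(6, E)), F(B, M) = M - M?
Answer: -681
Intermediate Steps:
F(B, M) = 0
W(E) = 2*E**2 (W(E) = (E + E)*(E + 0) = (2*E)*E = 2*E**2)
K(z, h) = 72 - h (K(z, h) = 2*(-6)**2 - h = 2*36 - h = 72 - h)
K(1/(-45 - 16), 49) - 704 = (72 - 1*49) - 704 = (72 - 49) - 704 = 23 - 704 = -681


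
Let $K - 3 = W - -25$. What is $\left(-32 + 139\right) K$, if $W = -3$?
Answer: $2675$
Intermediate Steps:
$K = 25$ ($K = 3 - -22 = 3 + \left(-3 + 25\right) = 3 + 22 = 25$)
$\left(-32 + 139\right) K = \left(-32 + 139\right) 25 = 107 \cdot 25 = 2675$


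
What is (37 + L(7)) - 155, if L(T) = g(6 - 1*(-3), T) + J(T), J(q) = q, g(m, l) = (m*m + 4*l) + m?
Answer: 7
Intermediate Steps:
g(m, l) = m + m² + 4*l (g(m, l) = (m² + 4*l) + m = m + m² + 4*l)
L(T) = 90 + 5*T (L(T) = ((6 - 1*(-3)) + (6 - 1*(-3))² + 4*T) + T = ((6 + 3) + (6 + 3)² + 4*T) + T = (9 + 9² + 4*T) + T = (9 + 81 + 4*T) + T = (90 + 4*T) + T = 90 + 5*T)
(37 + L(7)) - 155 = (37 + (90 + 5*7)) - 155 = (37 + (90 + 35)) - 155 = (37 + 125) - 155 = 162 - 155 = 7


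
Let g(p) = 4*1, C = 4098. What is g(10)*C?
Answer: 16392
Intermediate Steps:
g(p) = 4
g(10)*C = 4*4098 = 16392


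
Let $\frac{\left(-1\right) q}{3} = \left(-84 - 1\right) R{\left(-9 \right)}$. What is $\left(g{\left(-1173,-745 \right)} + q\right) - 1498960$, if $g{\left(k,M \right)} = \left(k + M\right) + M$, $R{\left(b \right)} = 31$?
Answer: $-1493718$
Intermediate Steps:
$g{\left(k,M \right)} = k + 2 M$ ($g{\left(k,M \right)} = \left(M + k\right) + M = k + 2 M$)
$q = 7905$ ($q = - 3 \left(-84 - 1\right) 31 = - 3 \left(\left(-85\right) 31\right) = \left(-3\right) \left(-2635\right) = 7905$)
$\left(g{\left(-1173,-745 \right)} + q\right) - 1498960 = \left(\left(-1173 + 2 \left(-745\right)\right) + 7905\right) - 1498960 = \left(\left(-1173 - 1490\right) + 7905\right) - 1498960 = \left(-2663 + 7905\right) - 1498960 = 5242 - 1498960 = -1493718$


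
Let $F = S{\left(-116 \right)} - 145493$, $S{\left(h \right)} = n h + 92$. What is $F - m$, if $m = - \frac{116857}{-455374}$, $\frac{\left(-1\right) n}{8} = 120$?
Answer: $- \frac{15501503191}{455374} \approx -34041.0$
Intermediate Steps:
$n = -960$ ($n = \left(-8\right) 120 = -960$)
$m = \frac{116857}{455374}$ ($m = \left(-116857\right) \left(- \frac{1}{455374}\right) = \frac{116857}{455374} \approx 0.25662$)
$S{\left(h \right)} = 92 - 960 h$ ($S{\left(h \right)} = - 960 h + 92 = 92 - 960 h$)
$F = -34041$ ($F = \left(92 - -111360\right) - 145493 = \left(92 + 111360\right) - 145493 = 111452 - 145493 = -34041$)
$F - m = -34041 - \frac{116857}{455374} = - \frac{15501503191}{455374}$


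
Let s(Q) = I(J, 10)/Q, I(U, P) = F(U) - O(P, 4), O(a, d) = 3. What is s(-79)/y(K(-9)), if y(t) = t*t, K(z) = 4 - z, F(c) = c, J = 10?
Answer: -7/13351 ≈ -0.00052430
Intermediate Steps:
I(U, P) = -3 + U (I(U, P) = U - 1*3 = U - 3 = -3 + U)
s(Q) = 7/Q (s(Q) = (-3 + 10)/Q = 7/Q)
y(t) = t²
s(-79)/y(K(-9)) = (7/(-79))/((4 - 1*(-9))²) = (7*(-1/79))/((4 + 9)²) = -7/(79*(13²)) = -7/79/169 = -7/79*1/169 = -7/13351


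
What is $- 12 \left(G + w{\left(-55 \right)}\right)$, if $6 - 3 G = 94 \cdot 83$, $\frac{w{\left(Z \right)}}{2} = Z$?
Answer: $32504$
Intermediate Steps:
$w{\left(Z \right)} = 2 Z$
$G = - \frac{7796}{3}$ ($G = 2 - \frac{94 \cdot 83}{3} = 2 - \frac{7802}{3} = - \frac{7796}{3} \approx -2598.7$)
$- 12 \left(G + w{\left(-55 \right)}\right) = - 12 \left(- \frac{7796}{3} + 2 \left(-55\right)\right) = - 12 \left(- \frac{7796}{3} - 110\right) = \left(-12\right) \left(- \frac{8126}{3}\right) = 32504$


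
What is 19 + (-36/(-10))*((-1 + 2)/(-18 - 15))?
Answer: 1039/55 ≈ 18.891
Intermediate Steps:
19 + (-36/(-10))*((-1 + 2)/(-18 - 15)) = 19 + (-36*(-⅒))*(1/(-33)) = 19 + 18*(1*(-1/33))/5 = 19 + (18/5)*(-1/33) = 19 - 6/55 = 1039/55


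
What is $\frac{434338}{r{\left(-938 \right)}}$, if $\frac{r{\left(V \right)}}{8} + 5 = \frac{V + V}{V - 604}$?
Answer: $- \frac{167437299}{11668} \approx -14350.0$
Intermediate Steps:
$r{\left(V \right)} = -40 + \frac{16 V}{-604 + V}$ ($r{\left(V \right)} = -40 + 8 \frac{V + V}{V - 604} = -40 + 8 \frac{2 V}{-604 + V} = -40 + \frac{16 V}{-604 + V}$)
$\frac{434338}{r{\left(-938 \right)}} = \frac{434338}{8 \frac{1}{-604 - 938} \left(3020 - -2814\right)} = \frac{434338}{8 \frac{1}{-1542} \left(3020 + 2814\right)} = \frac{434338}{8 \left(- \frac{1}{1542}\right) 5834} = \frac{434338}{- \frac{23336}{771}} = 434338 \left(- \frac{771}{23336}\right) = - \frac{167437299}{11668}$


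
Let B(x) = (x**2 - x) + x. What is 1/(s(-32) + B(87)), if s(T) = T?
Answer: 1/7537 ≈ 0.00013268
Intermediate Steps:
B(x) = x**2
1/(s(-32) + B(87)) = 1/(-32 + 87**2) = 1/(-32 + 7569) = 1/7537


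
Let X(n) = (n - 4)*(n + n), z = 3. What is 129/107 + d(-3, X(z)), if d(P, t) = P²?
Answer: 1092/107 ≈ 10.206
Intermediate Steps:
X(n) = 2*n*(-4 + n) (X(n) = (-4 + n)*(2*n) = 2*n*(-4 + n))
129/107 + d(-3, X(z)) = 129/107 + (-3)² = (1/107)*129 + 9 = 129/107 + 9 = 1092/107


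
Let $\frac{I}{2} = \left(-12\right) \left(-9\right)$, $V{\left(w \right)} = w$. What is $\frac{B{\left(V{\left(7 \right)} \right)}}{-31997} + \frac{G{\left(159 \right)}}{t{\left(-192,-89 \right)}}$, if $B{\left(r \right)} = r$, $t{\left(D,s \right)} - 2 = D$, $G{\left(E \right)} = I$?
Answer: $- \frac{493763}{434245} \approx -1.1371$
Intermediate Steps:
$I = 216$ ($I = 2 \left(\left(-12\right) \left(-9\right)\right) = 2 \cdot 108 = 216$)
$G{\left(E \right)} = 216$
$t{\left(D,s \right)} = 2 + D$
$\frac{B{\left(V{\left(7 \right)} \right)}}{-31997} + \frac{G{\left(159 \right)}}{t{\left(-192,-89 \right)}} = \frac{7}{-31997} + \frac{216}{2 - 192} = 7 \left(- \frac{1}{31997}\right) + \frac{216}{-190} = - \frac{1}{4571} + 216 \left(- \frac{1}{190}\right) = - \frac{1}{4571} - \frac{108}{95} = - \frac{493763}{434245}$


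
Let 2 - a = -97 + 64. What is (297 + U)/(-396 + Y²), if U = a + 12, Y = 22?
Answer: 43/11 ≈ 3.9091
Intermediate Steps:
a = 35 (a = 2 - (-97 + 64) = 2 - 1*(-33) = 2 + 33 = 35)
U = 47 (U = 35 + 12 = 47)
(297 + U)/(-396 + Y²) = (297 + 47)/(-396 + 22²) = 344/(-396 + 484) = 344/88 = 344*(1/88) = 43/11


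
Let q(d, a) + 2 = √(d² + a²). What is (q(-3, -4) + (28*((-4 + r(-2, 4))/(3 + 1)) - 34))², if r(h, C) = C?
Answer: 961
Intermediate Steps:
q(d, a) = -2 + √(a² + d²) (q(d, a) = -2 + √(d² + a²) = -2 + √(a² + d²))
(q(-3, -4) + (28*((-4 + r(-2, 4))/(3 + 1)) - 34))² = ((-2 + √((-4)² + (-3)²)) + (28*((-4 + 4)/(3 + 1)) - 34))² = ((-2 + √(16 + 9)) + (28*(0/4) - 34))² = ((-2 + √25) + (28*(0*(¼)) - 34))² = ((-2 + 5) + (28*0 - 34))² = (3 + (0 - 34))² = (3 - 34)² = (-31)² = 961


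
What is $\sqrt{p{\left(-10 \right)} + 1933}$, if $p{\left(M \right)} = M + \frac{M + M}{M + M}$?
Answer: $2 \sqrt{481} \approx 43.863$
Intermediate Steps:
$p{\left(M \right)} = 1 + M$ ($p{\left(M \right)} = M + \frac{2 M}{2 M} = M + 2 M \frac{1}{2 M} = M + 1 = 1 + M$)
$\sqrt{p{\left(-10 \right)} + 1933} = \sqrt{\left(1 - 10\right) + 1933} = \sqrt{-9 + 1933} = \sqrt{1924} = 2 \sqrt{481}$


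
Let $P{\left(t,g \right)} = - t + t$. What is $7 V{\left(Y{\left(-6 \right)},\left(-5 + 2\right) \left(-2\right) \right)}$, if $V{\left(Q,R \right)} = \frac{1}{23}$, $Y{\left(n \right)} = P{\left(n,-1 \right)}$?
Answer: $\frac{7}{23} \approx 0.30435$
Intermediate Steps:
$P{\left(t,g \right)} = 0$
$Y{\left(n \right)} = 0$
$V{\left(Q,R \right)} = \frac{1}{23}$
$7 V{\left(Y{\left(-6 \right)},\left(-5 + 2\right) \left(-2\right) \right)} = 7 \cdot \frac{1}{23} = \frac{7}{23}$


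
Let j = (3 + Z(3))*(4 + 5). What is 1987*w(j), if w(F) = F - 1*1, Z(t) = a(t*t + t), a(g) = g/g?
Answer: 69545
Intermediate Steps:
a(g) = 1
Z(t) = 1
j = 36 (j = (3 + 1)*(4 + 5) = 4*9 = 36)
w(F) = -1 + F (w(F) = F - 1 = -1 + F)
1987*w(j) = 1987*(-1 + 36) = 1987*35 = 69545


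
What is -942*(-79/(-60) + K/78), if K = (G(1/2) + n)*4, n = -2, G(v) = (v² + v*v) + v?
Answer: -154959/130 ≈ -1192.0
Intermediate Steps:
G(v) = v + 2*v² (G(v) = (v² + v²) + v = 2*v² + v = v + 2*v²)
K = -4 (K = ((1/2)*(1 + 2*(1/2)) - 2)*4 = ((1*(½))*(1 + 2*(1*(½))) - 2)*4 = ((1 + 2*(½))/2 - 2)*4 = ((1 + 1)/2 - 2)*4 = ((½)*2 - 2)*4 = (1 - 2)*4 = -1*4 = -4)
-942*(-79/(-60) + K/78) = -942*(-79/(-60) - 4/78) = -942*(-79*(-1/60) - 4*1/78) = -942*(79/60 - 2/39) = -942*329/260 = -154959/130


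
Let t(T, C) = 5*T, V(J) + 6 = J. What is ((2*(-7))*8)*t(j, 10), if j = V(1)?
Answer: 2800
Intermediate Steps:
V(J) = -6 + J
j = -5 (j = -6 + 1 = -5)
((2*(-7))*8)*t(j, 10) = ((2*(-7))*8)*(5*(-5)) = -14*8*(-25) = -112*(-25) = 2800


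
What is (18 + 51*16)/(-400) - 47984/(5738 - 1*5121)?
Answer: -9854089/123400 ≈ -79.855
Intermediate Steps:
(18 + 51*16)/(-400) - 47984/(5738 - 1*5121) = (18 + 816)*(-1/400) - 47984/(5738 - 5121) = 834*(-1/400) - 47984/617 = -417/200 - 47984*1/617 = -417/200 - 47984/617 = -9854089/123400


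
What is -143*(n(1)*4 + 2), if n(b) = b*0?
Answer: -286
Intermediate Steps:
n(b) = 0
-143*(n(1)*4 + 2) = -143*(0*4 + 2) = -143*(0 + 2) = -143*2 = -286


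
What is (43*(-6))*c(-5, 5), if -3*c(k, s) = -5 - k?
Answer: 0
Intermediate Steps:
c(k, s) = 5/3 + k/3 (c(k, s) = -(-5 - k)/3 = 5/3 + k/3)
(43*(-6))*c(-5, 5) = (43*(-6))*(5/3 + (⅓)*(-5)) = -258*(5/3 - 5/3) = -258*0 = 0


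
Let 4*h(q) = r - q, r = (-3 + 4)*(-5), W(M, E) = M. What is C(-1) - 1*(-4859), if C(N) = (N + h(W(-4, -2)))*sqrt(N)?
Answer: 4859 - 5*I/4 ≈ 4859.0 - 1.25*I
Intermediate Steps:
r = -5 (r = 1*(-5) = -5)
h(q) = -5/4 - q/4 (h(q) = (-5 - q)/4 = -5/4 - q/4)
C(N) = sqrt(N)*(-1/4 + N) (C(N) = (N + (-5/4 - 1/4*(-4)))*sqrt(N) = (N + (-5/4 + 1))*sqrt(N) = (N - 1/4)*sqrt(N) = (-1/4 + N)*sqrt(N) = sqrt(N)*(-1/4 + N))
C(-1) - 1*(-4859) = sqrt(-1)*(-1/4 - 1) - 1*(-4859) = I*(-5/4) + 4859 = -5*I/4 + 4859 = 4859 - 5*I/4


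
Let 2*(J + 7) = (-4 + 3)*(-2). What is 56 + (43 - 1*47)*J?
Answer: 80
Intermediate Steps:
J = -6 (J = -7 + ((-4 + 3)*(-2))/2 = -7 + (-1*(-2))/2 = -7 + (1/2)*2 = -7 + 1 = -6)
56 + (43 - 1*47)*J = 56 + (43 - 1*47)*(-6) = 56 + (43 - 47)*(-6) = 56 - 4*(-6) = 56 + 24 = 80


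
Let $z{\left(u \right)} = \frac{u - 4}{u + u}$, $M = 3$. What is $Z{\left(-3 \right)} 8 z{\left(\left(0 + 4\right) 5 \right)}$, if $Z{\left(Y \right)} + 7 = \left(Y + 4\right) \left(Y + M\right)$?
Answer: $- \frac{112}{5} \approx -22.4$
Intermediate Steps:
$Z{\left(Y \right)} = -7 + \left(3 + Y\right) \left(4 + Y\right)$ ($Z{\left(Y \right)} = -7 + \left(Y + 4\right) \left(Y + 3\right) = -7 + \left(4 + Y\right) \left(3 + Y\right) = -7 + \left(3 + Y\right) \left(4 + Y\right)$)
$z{\left(u \right)} = \frac{-4 + u}{2 u}$
$Z{\left(-3 \right)} 8 z{\left(\left(0 + 4\right) 5 \right)} = \left(5 + \left(-3\right)^{2} + 7 \left(-3\right)\right) 8 \frac{-4 + \left(0 + 4\right) 5}{2 \left(0 + 4\right) 5} = \left(5 + 9 - 21\right) 8 \frac{-4 + 4 \cdot 5}{2 \cdot 4 \cdot 5} = \left(-7\right) 8 \frac{-4 + 20}{2 \cdot 20} = - 56 \cdot \frac{1}{2} \cdot \frac{1}{20} \cdot 16 = \left(-56\right) \frac{2}{5} = - \frac{112}{5}$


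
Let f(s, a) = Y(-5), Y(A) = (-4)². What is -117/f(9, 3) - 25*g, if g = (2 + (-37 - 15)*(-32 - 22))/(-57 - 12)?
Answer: 1115927/1104 ≈ 1010.8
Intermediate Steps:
Y(A) = 16
f(s, a) = 16
g = -2810/69 (g = (2 - 52*(-54))/(-69) = (2 + 2808)*(-1/69) = 2810*(-1/69) = -2810/69 ≈ -40.725)
-117/f(9, 3) - 25*g = -117/16 - 25*(-2810/69) = -117*1/16 + 70250/69 = -117/16 + 70250/69 = 1115927/1104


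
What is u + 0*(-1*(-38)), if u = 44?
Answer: 44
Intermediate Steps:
u + 0*(-1*(-38)) = 44 + 0*(-1*(-38)) = 44 + 0*38 = 44 + 0 = 44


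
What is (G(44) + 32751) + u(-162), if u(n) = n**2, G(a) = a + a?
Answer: 59083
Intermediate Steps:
G(a) = 2*a
(G(44) + 32751) + u(-162) = (2*44 + 32751) + (-162)**2 = (88 + 32751) + 26244 = 32839 + 26244 = 59083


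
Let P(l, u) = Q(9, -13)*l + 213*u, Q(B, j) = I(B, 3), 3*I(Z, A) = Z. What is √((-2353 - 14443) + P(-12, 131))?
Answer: √11071 ≈ 105.22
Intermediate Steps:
I(Z, A) = Z/3
Q(B, j) = B/3
P(l, u) = 3*l + 213*u (P(l, u) = ((⅓)*9)*l + 213*u = 3*l + 213*u)
√((-2353 - 14443) + P(-12, 131)) = √((-2353 - 14443) + (3*(-12) + 213*131)) = √(-16796 + (-36 + 27903)) = √(-16796 + 27867) = √11071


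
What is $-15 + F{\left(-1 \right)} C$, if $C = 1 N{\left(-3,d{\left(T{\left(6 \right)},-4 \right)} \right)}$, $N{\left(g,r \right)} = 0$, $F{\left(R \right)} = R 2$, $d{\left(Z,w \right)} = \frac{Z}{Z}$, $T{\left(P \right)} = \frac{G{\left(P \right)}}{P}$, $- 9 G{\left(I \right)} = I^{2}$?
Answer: $-15$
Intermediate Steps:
$G{\left(I \right)} = - \frac{I^{2}}{9}$
$T{\left(P \right)} = - \frac{P}{9}$ ($T{\left(P \right)} = \frac{\left(- \frac{1}{9}\right) P^{2}}{P} = - \frac{P}{9}$)
$d{\left(Z,w \right)} = 1$
$F{\left(R \right)} = 2 R$
$C = 0$ ($C = 1 \cdot 0 = 0$)
$-15 + F{\left(-1 \right)} C = -15 + 2 \left(-1\right) 0 = -15 - 0 = -15 + 0 = -15$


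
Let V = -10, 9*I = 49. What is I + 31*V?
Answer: -2741/9 ≈ -304.56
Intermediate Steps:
I = 49/9 (I = (1/9)*49 = 49/9 ≈ 5.4444)
I + 31*V = 49/9 + 31*(-10) = 49/9 - 310 = -2741/9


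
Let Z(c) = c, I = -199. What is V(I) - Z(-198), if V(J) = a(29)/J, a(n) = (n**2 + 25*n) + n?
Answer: 37807/199 ≈ 189.98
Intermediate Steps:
a(n) = n**2 + 26*n
V(J) = 1595/J (V(J) = (29*(26 + 29))/J = (29*55)/J = 1595/J)
V(I) - Z(-198) = 1595/(-199) - 1*(-198) = 1595*(-1/199) + 198 = -1595/199 + 198 = 37807/199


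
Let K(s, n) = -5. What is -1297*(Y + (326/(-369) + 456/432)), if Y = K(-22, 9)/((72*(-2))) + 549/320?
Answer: -98140099/39360 ≈ -2493.4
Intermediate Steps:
Y = 5041/2880 (Y = -5/(72*(-2)) + 549/320 = -5/(-144) + 549*(1/320) = -5*(-1/144) + 549/320 = 5/144 + 549/320 = 5041/2880 ≈ 1.7503)
-1297*(Y + (326/(-369) + 456/432)) = -1297*(5041/2880 + (326/(-369) + 456/432)) = -1297*(5041/2880 + (326*(-1/369) + 456*(1/432))) = -1297*(5041/2880 + (-326/369 + 19/18)) = -1297*(5041/2880 + 127/738) = -1297*75667/39360 = -98140099/39360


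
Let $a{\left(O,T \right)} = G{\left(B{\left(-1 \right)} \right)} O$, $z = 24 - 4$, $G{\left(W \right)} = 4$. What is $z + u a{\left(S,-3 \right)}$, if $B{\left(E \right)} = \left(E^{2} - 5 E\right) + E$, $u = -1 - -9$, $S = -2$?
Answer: $-44$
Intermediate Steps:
$u = 8$ ($u = -1 + 9 = 8$)
$B{\left(E \right)} = E^{2} - 4 E$
$z = 20$ ($z = 24 - 4 = 20$)
$a{\left(O,T \right)} = 4 O$
$z + u a{\left(S,-3 \right)} = 20 + 8 \cdot 4 \left(-2\right) = 20 + 8 \left(-8\right) = 20 - 64 = -44$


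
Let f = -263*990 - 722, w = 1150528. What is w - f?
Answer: 1411620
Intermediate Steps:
f = -261092 (f = -260370 - 722 = -261092)
w - f = 1150528 - 1*(-261092) = 1150528 + 261092 = 1411620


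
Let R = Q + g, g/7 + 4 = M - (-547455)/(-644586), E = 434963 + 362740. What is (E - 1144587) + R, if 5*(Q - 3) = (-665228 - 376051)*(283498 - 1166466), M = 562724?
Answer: 197551427428450379/1074310 ≈ 1.8389e+11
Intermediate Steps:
E = 797703
Q = 919416036087/5 (Q = 3 + ((-665228 - 376051)*(283498 - 1166466))/5 = 3 + (-1041279*(-882968))/5 = 3 + (1/5)*919416036072 = 3 + 919416036072/5 = 919416036087/5 ≈ 1.8388e+11)
g = 846348735085/214862 (g = -28 + 7*(562724 - (-547455)/(-644586)) = -28 + 7*(562724 - (-547455)*(-1)/644586) = -28 + 7*(562724 - 1*182485/214862) = -28 + 7*(562724 - 182485/214862) = -28 + 7*(120907821603/214862) = -28 + 846354751221/214862 = 846348735085/214862 ≈ 3.9390e+6)
R = 197551800089400419/1074310 (R = 919416036087/5 + 846348735085/214862 = 197551800089400419/1074310 ≈ 1.8389e+11)
(E - 1144587) + R = (797703 - 1144587) + 197551800089400419/1074310 = -346884 + 197551800089400419/1074310 = 197551427428450379/1074310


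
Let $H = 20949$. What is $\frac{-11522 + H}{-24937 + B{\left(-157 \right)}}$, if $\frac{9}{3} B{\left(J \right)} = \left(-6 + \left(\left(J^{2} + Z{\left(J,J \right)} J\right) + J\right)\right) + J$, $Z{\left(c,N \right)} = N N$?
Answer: $- \frac{28281}{3920375} \approx -0.0072139$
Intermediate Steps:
$Z{\left(c,N \right)} = N^{2}$
$B{\left(J \right)} = -2 + \frac{J^{2}}{3} + \frac{J^{3}}{3} + \frac{2 J}{3}$ ($B{\left(J \right)} = \frac{\left(-6 + \left(\left(J^{2} + J^{2} J\right) + J\right)\right) + J}{3} = \frac{\left(-6 + \left(\left(J^{2} + J^{3}\right) + J\right)\right) + J}{3} = \frac{\left(-6 + \left(J + J^{2} + J^{3}\right)\right) + J}{3} = \frac{\left(-6 + J + J^{2} + J^{3}\right) + J}{3} = \frac{-6 + J^{2} + J^{3} + 2 J}{3} = -2 + \frac{J^{2}}{3} + \frac{J^{3}}{3} + \frac{2 J}{3}$)
$\frac{-11522 + H}{-24937 + B{\left(-157 \right)}} = \frac{-11522 + 20949}{-24937 + \left(-2 + \frac{\left(-157\right)^{2}}{3} + \frac{\left(-157\right)^{3}}{3} + \frac{2}{3} \left(-157\right)\right)} = \frac{9427}{-24937 + \left(-2 + \frac{1}{3} \cdot 24649 + \frac{1}{3} \left(-3869893\right) - \frac{314}{3}\right)} = \frac{9427}{-24937 - \frac{3845564}{3}} = \frac{9427}{- \frac{3920375}{3}} = 9427 \left(- \frac{3}{3920375}\right) = - \frac{28281}{3920375}$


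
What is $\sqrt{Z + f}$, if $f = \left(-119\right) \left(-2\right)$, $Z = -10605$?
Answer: $i \sqrt{10367} \approx 101.82 i$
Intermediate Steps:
$f = 238$
$\sqrt{Z + f} = \sqrt{-10605 + 238} = \sqrt{-10367} = i \sqrt{10367}$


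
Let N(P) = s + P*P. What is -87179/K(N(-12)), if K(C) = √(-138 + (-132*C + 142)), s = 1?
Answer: 87179*I*√299/2392 ≈ 630.21*I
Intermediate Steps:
N(P) = 1 + P² (N(P) = 1 + P*P = 1 + P²)
K(C) = √(4 - 132*C) (K(C) = √(-138 + (142 - 132*C)) = √(4 - 132*C))
-87179/K(N(-12)) = -87179*1/(2*√(1 - 33*(1 + (-12)²))) = -87179*1/(2*√(1 - 33*(1 + 144))) = -87179*1/(2*√(1 - 33*145)) = -87179*1/(2*√(1 - 4785)) = -87179*(-I*√299/2392) = -(-87179)*I*√299/2392 = 87179*I*√299/2392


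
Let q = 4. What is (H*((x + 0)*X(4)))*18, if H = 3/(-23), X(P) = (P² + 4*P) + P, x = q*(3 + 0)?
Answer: -23328/23 ≈ -1014.3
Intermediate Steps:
x = 12 (x = 4*(3 + 0) = 4*3 = 12)
X(P) = P² + 5*P
H = -3/23 (H = 3*(-1/23) = -3/23 ≈ -0.13043)
(H*((x + 0)*X(4)))*18 = -3*(12 + 0)*4*(5 + 4)/23*18 = -36*4*9/23*18 = -36*36/23*18 = -3/23*432*18 = -1296/23*18 = -23328/23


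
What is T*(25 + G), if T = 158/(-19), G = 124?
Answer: -23542/19 ≈ -1239.1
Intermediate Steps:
T = -158/19 (T = 158*(-1/19) = -158/19 ≈ -8.3158)
T*(25 + G) = -158*(25 + 124)/19 = -158/19*149 = -23542/19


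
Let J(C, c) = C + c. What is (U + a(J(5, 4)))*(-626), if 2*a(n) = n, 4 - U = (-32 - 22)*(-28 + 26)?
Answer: 62287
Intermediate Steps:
U = -104 (U = 4 - (-32 - 22)*(-28 + 26) = 4 - (-54)*(-2) = 4 - 1*108 = 4 - 108 = -104)
a(n) = n/2
(U + a(J(5, 4)))*(-626) = (-104 + (5 + 4)/2)*(-626) = (-104 + (1/2)*9)*(-626) = (-104 + 9/2)*(-626) = -199/2*(-626) = 62287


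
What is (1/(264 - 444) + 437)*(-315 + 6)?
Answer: -8101877/60 ≈ -1.3503e+5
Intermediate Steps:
(1/(264 - 444) + 437)*(-315 + 6) = (1/(-180) + 437)*(-309) = (-1/180 + 437)*(-309) = (78659/180)*(-309) = -8101877/60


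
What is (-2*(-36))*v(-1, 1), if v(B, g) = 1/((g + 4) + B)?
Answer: 18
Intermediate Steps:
v(B, g) = 1/(4 + B + g) (v(B, g) = 1/((4 + g) + B) = 1/(4 + B + g))
(-2*(-36))*v(-1, 1) = (-2*(-36))/(4 - 1 + 1) = 72/4 = 72*(¼) = 18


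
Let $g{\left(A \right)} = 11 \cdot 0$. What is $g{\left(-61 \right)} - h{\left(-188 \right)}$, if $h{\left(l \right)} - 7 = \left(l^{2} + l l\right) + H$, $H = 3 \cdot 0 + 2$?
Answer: $-70697$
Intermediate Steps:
$H = 2$ ($H = 0 + 2 = 2$)
$h{\left(l \right)} = 9 + 2 l^{2}$ ($h{\left(l \right)} = 7 + \left(\left(l^{2} + l l\right) + 2\right) = 7 + \left(\left(l^{2} + l^{2}\right) + 2\right) = 7 + \left(2 l^{2} + 2\right) = 7 + \left(2 + 2 l^{2}\right) = 9 + 2 l^{2}$)
$g{\left(A \right)} = 0$
$g{\left(-61 \right)} - h{\left(-188 \right)} = 0 - \left(9 + 2 \left(-188\right)^{2}\right) = 0 - \left(9 + 2 \cdot 35344\right) = 0 - \left(9 + 70688\right) = 0 - 70697 = -70697$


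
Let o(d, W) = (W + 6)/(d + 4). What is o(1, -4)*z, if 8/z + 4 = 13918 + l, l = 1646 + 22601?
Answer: 16/190805 ≈ 8.3855e-5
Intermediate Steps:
l = 24247
z = 8/38161 (z = 8/(-4 + (13918 + 24247)) = 8/(-4 + 38165) = 8/38161 ≈ 0.00020964)
o(d, W) = (6 + W)/(4 + d)
o(1, -4)*z = ((6 - 4)/(4 + 1))*(8/38161) = (2/5)*(8/38161) = ((⅕)*2)*(8/38161) = (⅖)*(8/38161) = 16/190805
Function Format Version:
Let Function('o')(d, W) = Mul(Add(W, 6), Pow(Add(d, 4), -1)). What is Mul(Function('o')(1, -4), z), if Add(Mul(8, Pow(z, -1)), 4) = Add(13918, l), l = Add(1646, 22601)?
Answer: Rational(16, 190805) ≈ 8.3855e-5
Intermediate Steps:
l = 24247
z = Rational(8, 38161) (z = Mul(8, Pow(Add(-4, Add(13918, 24247)), -1)) = Mul(8, Pow(Add(-4, 38165), -1)) = Mul(8, Pow(38161, -1)) = Mul(8, Rational(1, 38161)) = Rational(8, 38161) ≈ 0.00020964)
Function('o')(d, W) = Mul(Pow(Add(4, d), -1), Add(6, W)) (Function('o')(d, W) = Mul(Add(6, W), Pow(Add(4, d), -1)) = Mul(Pow(Add(4, d), -1), Add(6, W)))
Mul(Function('o')(1, -4), z) = Mul(Mul(Pow(Add(4, 1), -1), Add(6, -4)), Rational(8, 38161)) = Mul(Mul(Pow(5, -1), 2), Rational(8, 38161)) = Mul(Mul(Rational(1, 5), 2), Rational(8, 38161)) = Mul(Rational(2, 5), Rational(8, 38161)) = Rational(16, 190805)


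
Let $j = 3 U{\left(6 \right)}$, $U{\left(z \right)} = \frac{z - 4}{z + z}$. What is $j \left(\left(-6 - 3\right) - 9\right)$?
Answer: $-9$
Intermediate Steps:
$U{\left(z \right)} = \frac{-4 + z}{2 z}$
$j = \frac{1}{2}$ ($j = 3 \frac{-4 + 6}{2 \cdot 6} = 3 \cdot \frac{1}{2} \cdot \frac{1}{6} \cdot 2 = 3 \cdot \frac{1}{6} = \frac{1}{2} \approx 0.5$)
$j \left(\left(-6 - 3\right) - 9\right) = \frac{\left(-6 - 3\right) - 9}{2} = \frac{-9 - 9}{2} = \frac{1}{2} \left(-18\right) = -9$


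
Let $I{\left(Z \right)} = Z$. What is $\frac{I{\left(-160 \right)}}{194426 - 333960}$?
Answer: $\frac{80}{69767} \approx 0.0011467$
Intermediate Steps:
$\frac{I{\left(-160 \right)}}{194426 - 333960} = - \frac{160}{194426 - 333960} = - \frac{160}{-139534} = \left(-160\right) \left(- \frac{1}{139534}\right) = \frac{80}{69767}$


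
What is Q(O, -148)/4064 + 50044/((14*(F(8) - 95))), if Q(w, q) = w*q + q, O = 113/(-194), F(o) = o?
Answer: -4933761461/120036336 ≈ -41.102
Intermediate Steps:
O = -113/194 (O = 113*(-1/194) = -113/194 ≈ -0.58247)
Q(w, q) = q + q*w (Q(w, q) = q*w + q = q + q*w)
Q(O, -148)/4064 + 50044/((14*(F(8) - 95))) = -148*(1 - 113/194)/4064 + 50044/((14*(8 - 95))) = -148*81/194*(1/4064) + 50044/((14*(-87))) = -5994/97*1/4064 + 50044/(-1218) = -2997/197104 + 50044*(-1/1218) = -2997/197104 - 25022/609 = -4933761461/120036336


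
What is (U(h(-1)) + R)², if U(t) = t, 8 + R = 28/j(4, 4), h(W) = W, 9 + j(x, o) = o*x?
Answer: 25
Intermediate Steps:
j(x, o) = -9 + o*x
R = -4 (R = -8 + 28/(-9 + 4*4) = -8 + 28/(-9 + 16) = -8 + 28/7 = -8 + 28*(⅐) = -8 + 4 = -4)
(U(h(-1)) + R)² = (-1 - 4)² = (-5)² = 25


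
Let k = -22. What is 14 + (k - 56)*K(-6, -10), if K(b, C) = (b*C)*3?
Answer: -14026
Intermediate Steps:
K(b, C) = 3*C*b (K(b, C) = (C*b)*3 = 3*C*b)
14 + (k - 56)*K(-6, -10) = 14 + (-22 - 56)*(3*(-10)*(-6)) = 14 - 78*180 = 14 - 14040 = -14026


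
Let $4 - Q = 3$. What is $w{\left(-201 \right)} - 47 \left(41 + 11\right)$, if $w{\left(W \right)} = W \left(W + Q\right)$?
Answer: $37756$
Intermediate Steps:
$Q = 1$ ($Q = 4 - 3 = 1$)
$w{\left(W \right)} = W \left(1 + W\right)$ ($w{\left(W \right)} = W \left(W + 1\right) = W \left(1 + W\right)$)
$w{\left(-201 \right)} - 47 \left(41 + 11\right) = - 201 \left(1 - 201\right) - 47 \left(41 + 11\right) = \left(-201\right) \left(-200\right) - 2444 = 40200 - 2444 = 37756$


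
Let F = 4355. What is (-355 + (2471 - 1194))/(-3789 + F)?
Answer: 461/283 ≈ 1.6290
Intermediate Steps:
(-355 + (2471 - 1194))/(-3789 + F) = (-355 + (2471 - 1194))/(-3789 + 4355) = (-355 + 1277)/566 = 922*(1/566) = 461/283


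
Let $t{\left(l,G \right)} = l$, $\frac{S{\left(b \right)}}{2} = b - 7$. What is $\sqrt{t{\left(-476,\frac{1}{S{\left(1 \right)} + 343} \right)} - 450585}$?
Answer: $13 i \sqrt{2669} \approx 671.61 i$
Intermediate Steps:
$S{\left(b \right)} = -14 + 2 b$ ($S{\left(b \right)} = 2 \left(b - 7\right) = 2 \left(-7 + b\right) = -14 + 2 b$)
$\sqrt{t{\left(-476,\frac{1}{S{\left(1 \right)} + 343} \right)} - 450585} = \sqrt{-476 - 450585} = \sqrt{-451061} = 13 i \sqrt{2669}$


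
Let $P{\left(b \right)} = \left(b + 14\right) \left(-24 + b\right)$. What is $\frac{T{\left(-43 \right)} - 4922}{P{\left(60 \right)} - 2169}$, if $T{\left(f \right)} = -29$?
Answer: $- \frac{4951}{495} \approx -10.002$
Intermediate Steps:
$P{\left(b \right)} = \left(-24 + b\right) \left(14 + b\right)$ ($P{\left(b \right)} = \left(14 + b\right) \left(-24 + b\right) = \left(-24 + b\right) \left(14 + b\right)$)
$\frac{T{\left(-43 \right)} - 4922}{P{\left(60 \right)} - 2169} = \frac{-29 - 4922}{\left(-336 + 60^{2} - 600\right) - 2169} = - \frac{4951}{\left(-336 + 3600 - 600\right) - 2169} = - \frac{4951}{2664 - 2169} = - \frac{4951}{495}$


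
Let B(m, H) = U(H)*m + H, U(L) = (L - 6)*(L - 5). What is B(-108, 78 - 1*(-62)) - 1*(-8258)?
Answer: -1945322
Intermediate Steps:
U(L) = (-6 + L)*(-5 + L)
B(m, H) = H + m*(30 + H² - 11*H) (B(m, H) = (30 + H² - 11*H)*m + H = m*(30 + H² - 11*H) + H = H + m*(30 + H² - 11*H))
B(-108, 78 - 1*(-62)) - 1*(-8258) = ((78 - 1*(-62)) - 108*(30 + (78 - 1*(-62))² - 11*(78 - 1*(-62)))) - 1*(-8258) = ((78 + 62) - 108*(30 + (78 + 62)² - 11*(78 + 62))) + 8258 = (140 - 108*(30 + 140² - 11*140)) + 8258 = (140 - 108*(30 + 19600 - 1540)) + 8258 = (140 - 108*18090) + 8258 = (140 - 1953720) + 8258 = -1953580 + 8258 = -1945322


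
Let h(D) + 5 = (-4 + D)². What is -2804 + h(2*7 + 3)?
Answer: -2640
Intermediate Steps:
h(D) = -5 + (-4 + D)²
-2804 + h(2*7 + 3) = -2804 + (-5 + (-4 + (2*7 + 3))²) = -2804 + (-5 + (-4 + (14 + 3))²) = -2804 + (-5 + (-4 + 17)²) = -2804 + (-5 + 13²) = -2804 + (-5 + 169) = -2804 + 164 = -2640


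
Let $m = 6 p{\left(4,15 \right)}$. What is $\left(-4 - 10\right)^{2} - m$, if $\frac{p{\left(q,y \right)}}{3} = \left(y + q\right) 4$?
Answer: $-1172$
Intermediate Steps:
$p{\left(q,y \right)} = 12 q + 12 y$ ($p{\left(q,y \right)} = 3 \left(y + q\right) 4 = 3 \left(q + y\right) 4 = 3 \left(4 q + 4 y\right) = 12 q + 12 y$)
$m = 1368$ ($m = 6 \left(12 \cdot 4 + 12 \cdot 15\right) = 6 \left(48 + 180\right) = 6 \cdot 228 = 1368$)
$\left(-4 - 10\right)^{2} - m = \left(-4 - 10\right)^{2} - 1368 = \left(-14\right)^{2} - 1368 = 196 - 1368 = -1172$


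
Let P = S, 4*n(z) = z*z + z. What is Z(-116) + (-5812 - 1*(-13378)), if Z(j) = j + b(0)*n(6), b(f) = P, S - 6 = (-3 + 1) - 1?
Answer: 14963/2 ≈ 7481.5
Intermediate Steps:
n(z) = z/4 + z²/4 (n(z) = (z*z + z)/4 = (z² + z)/4 = (z + z²)/4 = z/4 + z²/4)
S = 3 (S = 6 + ((-3 + 1) - 1) = 6 + (-2 - 1) = 6 - 3 = 3)
P = 3
b(f) = 3
Z(j) = 63/2 + j (Z(j) = j + 3*((¼)*6*(1 + 6)) = j + 3*((¼)*6*7) = j + 3*(21/2) = j + 63/2 = 63/2 + j)
Z(-116) + (-5812 - 1*(-13378)) = (63/2 - 116) + (-5812 - 1*(-13378)) = -169/2 + (-5812 + 13378) = -169/2 + 7566 = 14963/2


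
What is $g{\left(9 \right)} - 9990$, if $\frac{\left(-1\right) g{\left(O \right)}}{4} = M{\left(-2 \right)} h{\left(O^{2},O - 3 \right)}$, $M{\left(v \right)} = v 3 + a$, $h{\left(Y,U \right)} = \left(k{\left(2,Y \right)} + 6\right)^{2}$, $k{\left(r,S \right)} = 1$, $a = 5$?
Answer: $-9794$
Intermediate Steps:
$h{\left(Y,U \right)} = 49$ ($h{\left(Y,U \right)} = \left(1 + 6\right)^{2} = 7^{2} = 49$)
$M{\left(v \right)} = 5 + 3 v$ ($M{\left(v \right)} = v 3 + 5 = 3 v + 5 = 5 + 3 v$)
$g{\left(O \right)} = 196$ ($g{\left(O \right)} = - 4 \left(5 + 3 \left(-2\right)\right) 49 = - 4 \left(5 - 6\right) 49 = - 4 \left(\left(-1\right) 49\right) = \left(-4\right) \left(-49\right) = 196$)
$g{\left(9 \right)} - 9990 = 196 - 9990 = -9794$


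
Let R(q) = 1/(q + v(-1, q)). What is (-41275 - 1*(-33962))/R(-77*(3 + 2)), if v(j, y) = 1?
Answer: 2808192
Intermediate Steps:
R(q) = 1/(1 + q) (R(q) = 1/(q + 1) = 1/(1 + q))
(-41275 - 1*(-33962))/R(-77*(3 + 2)) = (-41275 - 1*(-33962))/(1/(1 - 77*(3 + 2))) = (-41275 + 33962)/(1/(1 - 77*5)) = -7313/(1/(1 - 77*5)) = -7313/(1/(1 - 385)) = -7313/(1/(-384)) = -7313/(-1/384) = -7313*(-384) = 2808192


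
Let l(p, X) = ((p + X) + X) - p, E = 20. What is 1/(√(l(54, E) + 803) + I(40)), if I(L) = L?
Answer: 40/757 - √843/757 ≈ 0.014486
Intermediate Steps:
l(p, X) = 2*X (l(p, X) = ((X + p) + X) - p = (p + 2*X) - p = 2*X)
1/(√(l(54, E) + 803) + I(40)) = 1/(√(2*20 + 803) + 40) = 1/(√(40 + 803) + 40) = 1/(√843 + 40) = 1/(40 + √843)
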